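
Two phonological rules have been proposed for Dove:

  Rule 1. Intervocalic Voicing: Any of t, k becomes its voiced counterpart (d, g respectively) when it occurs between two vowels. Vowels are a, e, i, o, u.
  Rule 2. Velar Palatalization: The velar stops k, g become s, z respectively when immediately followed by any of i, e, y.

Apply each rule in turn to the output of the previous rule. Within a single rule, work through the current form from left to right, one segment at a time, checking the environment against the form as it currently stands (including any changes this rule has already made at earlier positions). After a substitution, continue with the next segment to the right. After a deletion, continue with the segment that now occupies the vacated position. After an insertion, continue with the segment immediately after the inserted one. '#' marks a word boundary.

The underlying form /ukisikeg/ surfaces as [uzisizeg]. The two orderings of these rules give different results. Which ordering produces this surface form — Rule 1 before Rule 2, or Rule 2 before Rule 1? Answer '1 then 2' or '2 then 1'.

1 then 2

Order 1 then 2:
  1 Intervocalic Voicing: [ukisikeg] → [ugisigeg]
  2 Velar Palatalization: [ugisigeg] → [uzisizeg]
  result: [uzisizeg]
Order 2 then 1:
  2 Velar Palatalization: [ukisikeg] → [usisiseg]
  1 Intervocalic Voicing: no change — [usisiseg]
  result: [usisiseg]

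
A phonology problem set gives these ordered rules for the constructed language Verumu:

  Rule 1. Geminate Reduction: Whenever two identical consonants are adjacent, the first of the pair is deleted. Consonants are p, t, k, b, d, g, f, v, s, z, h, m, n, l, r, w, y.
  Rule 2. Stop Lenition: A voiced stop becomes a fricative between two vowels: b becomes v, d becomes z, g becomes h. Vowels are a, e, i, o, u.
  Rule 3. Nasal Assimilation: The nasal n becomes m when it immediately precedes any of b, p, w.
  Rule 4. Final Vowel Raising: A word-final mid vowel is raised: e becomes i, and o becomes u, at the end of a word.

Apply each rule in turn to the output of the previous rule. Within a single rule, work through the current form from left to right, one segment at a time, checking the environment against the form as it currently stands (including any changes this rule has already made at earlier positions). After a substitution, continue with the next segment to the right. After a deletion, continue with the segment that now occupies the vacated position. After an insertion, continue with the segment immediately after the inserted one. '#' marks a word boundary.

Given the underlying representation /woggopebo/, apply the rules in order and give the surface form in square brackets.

Rule 1 Geminate Reduction: [woggopebo] → [wogopebo]
Rule 2 Stop Lenition: [wogopebo] → [wohopevo]
Rule 3 Nasal Assimilation: no change — [wohopevo]
Rule 4 Final Vowel Raising: [wohopevo] → [wohopevu]

[wohopevu]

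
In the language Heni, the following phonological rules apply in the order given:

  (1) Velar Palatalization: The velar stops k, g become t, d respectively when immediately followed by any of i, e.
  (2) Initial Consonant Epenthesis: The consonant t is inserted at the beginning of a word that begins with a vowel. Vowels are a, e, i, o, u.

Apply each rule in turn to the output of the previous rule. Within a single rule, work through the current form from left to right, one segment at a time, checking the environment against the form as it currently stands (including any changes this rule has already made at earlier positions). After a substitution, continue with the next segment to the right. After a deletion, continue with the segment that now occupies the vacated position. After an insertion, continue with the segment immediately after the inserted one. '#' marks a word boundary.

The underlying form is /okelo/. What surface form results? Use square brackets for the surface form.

[totelo]

(1) Velar Palatalization: [okelo] → [otelo]
(2) Initial Consonant Epenthesis: [otelo] → [totelo]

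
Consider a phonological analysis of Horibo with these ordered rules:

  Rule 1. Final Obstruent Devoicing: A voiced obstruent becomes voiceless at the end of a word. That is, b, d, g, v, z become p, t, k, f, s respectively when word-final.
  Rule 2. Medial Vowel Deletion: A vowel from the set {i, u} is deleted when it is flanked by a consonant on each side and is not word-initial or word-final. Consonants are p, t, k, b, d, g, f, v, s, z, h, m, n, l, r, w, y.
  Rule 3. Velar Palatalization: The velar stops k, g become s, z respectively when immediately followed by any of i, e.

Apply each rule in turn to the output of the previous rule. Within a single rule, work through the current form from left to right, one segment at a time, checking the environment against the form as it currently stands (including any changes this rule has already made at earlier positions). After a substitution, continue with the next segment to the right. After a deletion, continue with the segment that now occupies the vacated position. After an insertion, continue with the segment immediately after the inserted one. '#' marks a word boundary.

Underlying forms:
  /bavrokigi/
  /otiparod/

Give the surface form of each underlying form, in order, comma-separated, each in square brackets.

/bavrokigi/:
  Rule 1 Final Obstruent Devoicing: no change — [bavrokigi]
  Rule 2 Medial Vowel Deletion: [bavrokigi] → [bavrokgi]
  Rule 3 Velar Palatalization: [bavrokgi] → [bavrokzi]
/otiparod/:
  Rule 1 Final Obstruent Devoicing: [otiparod] → [otiparot]
  Rule 2 Medial Vowel Deletion: [otiparot] → [otparot]
  Rule 3 Velar Palatalization: no change — [otparot]

[bavrokzi], [otparot]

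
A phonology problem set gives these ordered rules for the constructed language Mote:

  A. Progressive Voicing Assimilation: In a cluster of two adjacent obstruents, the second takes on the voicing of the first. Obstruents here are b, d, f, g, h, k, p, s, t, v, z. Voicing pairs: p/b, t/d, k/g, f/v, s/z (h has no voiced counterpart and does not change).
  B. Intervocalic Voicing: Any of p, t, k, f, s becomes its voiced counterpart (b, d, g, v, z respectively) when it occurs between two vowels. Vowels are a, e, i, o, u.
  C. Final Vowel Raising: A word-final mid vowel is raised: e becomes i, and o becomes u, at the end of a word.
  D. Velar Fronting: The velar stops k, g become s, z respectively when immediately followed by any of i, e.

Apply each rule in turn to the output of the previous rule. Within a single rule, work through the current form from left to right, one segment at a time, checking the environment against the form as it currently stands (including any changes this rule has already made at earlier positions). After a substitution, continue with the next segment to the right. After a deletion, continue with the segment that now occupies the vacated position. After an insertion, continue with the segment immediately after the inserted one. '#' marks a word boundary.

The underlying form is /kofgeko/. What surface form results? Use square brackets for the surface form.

[kofsegu]

A Progressive Voicing Assimilation: [kofgeko] → [kofkeko]
B Intervocalic Voicing: [kofkeko] → [kofkego]
C Final Vowel Raising: [kofkego] → [kofkegu]
D Velar Fronting: [kofkegu] → [kofsegu]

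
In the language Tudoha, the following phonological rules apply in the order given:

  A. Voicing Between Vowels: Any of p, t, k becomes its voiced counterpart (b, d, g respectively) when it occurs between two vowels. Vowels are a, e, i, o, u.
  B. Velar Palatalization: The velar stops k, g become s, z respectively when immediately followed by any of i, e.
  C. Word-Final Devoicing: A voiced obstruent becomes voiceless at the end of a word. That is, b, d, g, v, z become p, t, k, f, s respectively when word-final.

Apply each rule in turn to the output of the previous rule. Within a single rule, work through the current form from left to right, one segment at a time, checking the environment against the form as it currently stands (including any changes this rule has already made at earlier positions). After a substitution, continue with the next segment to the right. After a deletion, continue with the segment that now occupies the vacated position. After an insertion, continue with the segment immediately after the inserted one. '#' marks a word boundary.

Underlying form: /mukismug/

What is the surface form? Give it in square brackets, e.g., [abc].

[muzismuk]

A Voicing Between Vowels: [mukismug] → [mugismug]
B Velar Palatalization: [mugismug] → [muzismug]
C Word-Final Devoicing: [muzismug] → [muzismuk]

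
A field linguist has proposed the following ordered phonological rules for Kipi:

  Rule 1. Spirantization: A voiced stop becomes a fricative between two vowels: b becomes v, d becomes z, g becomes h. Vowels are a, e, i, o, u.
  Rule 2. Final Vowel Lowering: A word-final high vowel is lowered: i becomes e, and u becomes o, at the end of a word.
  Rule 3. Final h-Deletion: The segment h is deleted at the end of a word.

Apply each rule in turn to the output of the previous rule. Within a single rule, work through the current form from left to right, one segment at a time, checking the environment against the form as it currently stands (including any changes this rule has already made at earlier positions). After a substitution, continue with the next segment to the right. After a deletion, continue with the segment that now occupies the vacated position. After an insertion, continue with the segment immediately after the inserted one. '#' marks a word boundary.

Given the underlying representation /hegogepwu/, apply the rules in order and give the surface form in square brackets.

Rule 1 Spirantization: [hegogepwu] → [hehohepwu]
Rule 2 Final Vowel Lowering: [hehohepwu] → [hehohepwo]
Rule 3 Final h-Deletion: no change — [hehohepwo]

[hehohepwo]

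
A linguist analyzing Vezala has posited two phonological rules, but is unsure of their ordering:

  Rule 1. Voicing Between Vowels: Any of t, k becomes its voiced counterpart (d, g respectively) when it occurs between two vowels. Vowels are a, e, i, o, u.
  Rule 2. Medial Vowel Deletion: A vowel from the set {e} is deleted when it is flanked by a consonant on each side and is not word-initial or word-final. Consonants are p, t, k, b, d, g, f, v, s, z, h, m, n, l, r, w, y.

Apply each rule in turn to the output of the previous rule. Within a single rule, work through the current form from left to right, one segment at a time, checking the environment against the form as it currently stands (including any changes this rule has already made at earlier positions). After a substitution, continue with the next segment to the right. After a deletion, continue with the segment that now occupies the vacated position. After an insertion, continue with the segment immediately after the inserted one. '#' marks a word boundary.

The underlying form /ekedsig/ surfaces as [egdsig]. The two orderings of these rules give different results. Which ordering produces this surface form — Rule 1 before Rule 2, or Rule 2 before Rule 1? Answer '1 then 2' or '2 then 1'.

Order 1 then 2:
  1 Voicing Between Vowels: [ekedsig] → [egedsig]
  2 Medial Vowel Deletion: [egedsig] → [egdsig]
  result: [egdsig]
Order 2 then 1:
  2 Medial Vowel Deletion: [ekedsig] → [ekdsig]
  1 Voicing Between Vowels: no change — [ekdsig]
  result: [ekdsig]

1 then 2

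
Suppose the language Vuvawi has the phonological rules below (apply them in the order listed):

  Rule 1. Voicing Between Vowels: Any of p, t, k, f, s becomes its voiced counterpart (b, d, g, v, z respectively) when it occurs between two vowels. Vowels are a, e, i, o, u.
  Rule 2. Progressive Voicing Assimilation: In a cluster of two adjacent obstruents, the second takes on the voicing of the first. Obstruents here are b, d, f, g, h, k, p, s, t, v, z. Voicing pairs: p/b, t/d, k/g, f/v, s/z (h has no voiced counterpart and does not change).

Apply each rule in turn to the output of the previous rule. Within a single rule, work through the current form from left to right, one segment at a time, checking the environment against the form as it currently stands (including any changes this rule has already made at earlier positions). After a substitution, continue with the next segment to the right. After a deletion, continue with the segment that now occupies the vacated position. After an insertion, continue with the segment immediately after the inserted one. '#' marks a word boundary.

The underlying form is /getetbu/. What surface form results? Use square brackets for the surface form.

[gedetpu]

Rule 1 Voicing Between Vowels: [getetbu] → [gedetbu]
Rule 2 Progressive Voicing Assimilation: [gedetbu] → [gedetpu]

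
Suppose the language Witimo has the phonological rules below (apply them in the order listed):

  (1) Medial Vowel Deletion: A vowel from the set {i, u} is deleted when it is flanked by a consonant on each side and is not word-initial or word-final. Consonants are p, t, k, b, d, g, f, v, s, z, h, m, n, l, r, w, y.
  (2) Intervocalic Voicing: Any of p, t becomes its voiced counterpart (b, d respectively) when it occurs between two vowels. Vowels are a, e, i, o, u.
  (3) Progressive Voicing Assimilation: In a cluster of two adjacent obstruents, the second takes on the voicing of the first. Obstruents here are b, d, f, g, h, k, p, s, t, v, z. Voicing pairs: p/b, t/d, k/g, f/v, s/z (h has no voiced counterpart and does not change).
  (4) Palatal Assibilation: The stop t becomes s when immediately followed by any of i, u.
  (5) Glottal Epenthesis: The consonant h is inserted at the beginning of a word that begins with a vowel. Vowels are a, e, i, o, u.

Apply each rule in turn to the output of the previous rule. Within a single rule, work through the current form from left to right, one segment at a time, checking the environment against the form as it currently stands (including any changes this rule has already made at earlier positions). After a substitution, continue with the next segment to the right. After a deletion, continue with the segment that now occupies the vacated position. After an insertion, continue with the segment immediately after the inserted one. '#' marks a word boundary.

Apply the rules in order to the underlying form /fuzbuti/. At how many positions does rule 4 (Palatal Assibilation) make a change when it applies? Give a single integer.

1

(1) Medial Vowel Deletion: [fuzbuti] → [fzbti]
(2) Intervocalic Voicing: no change — [fzbti]
(3) Progressive Voicing Assimilation: [fzbti] → [fspti]
(4) Palatal Assibilation: [fspti] → [fspsi]
(5) Glottal Epenthesis: no change — [fspsi]
Rule 4 changed 1 position(s).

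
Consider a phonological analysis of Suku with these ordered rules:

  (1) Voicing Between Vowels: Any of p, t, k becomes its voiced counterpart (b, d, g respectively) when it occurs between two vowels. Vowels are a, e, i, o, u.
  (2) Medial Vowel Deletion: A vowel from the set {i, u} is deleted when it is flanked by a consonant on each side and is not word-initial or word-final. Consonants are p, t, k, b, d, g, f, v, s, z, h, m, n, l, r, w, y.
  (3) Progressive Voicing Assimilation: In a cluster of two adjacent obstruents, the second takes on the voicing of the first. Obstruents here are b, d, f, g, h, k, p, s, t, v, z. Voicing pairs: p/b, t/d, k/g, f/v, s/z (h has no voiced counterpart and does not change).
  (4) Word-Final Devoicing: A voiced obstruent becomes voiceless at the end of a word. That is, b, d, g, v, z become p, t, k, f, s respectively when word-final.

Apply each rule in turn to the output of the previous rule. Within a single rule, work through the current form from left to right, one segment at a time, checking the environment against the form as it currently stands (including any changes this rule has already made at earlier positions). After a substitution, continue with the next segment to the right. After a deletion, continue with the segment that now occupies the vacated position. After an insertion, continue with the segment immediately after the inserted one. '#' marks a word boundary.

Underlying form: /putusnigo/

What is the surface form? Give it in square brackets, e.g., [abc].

[ptsngo]

(1) Voicing Between Vowels: [putusnigo] → [pudusnigo]
(2) Medial Vowel Deletion: [pudusnigo] → [pdsngo]
(3) Progressive Voicing Assimilation: [pdsngo] → [ptsngo]
(4) Word-Final Devoicing: no change — [ptsngo]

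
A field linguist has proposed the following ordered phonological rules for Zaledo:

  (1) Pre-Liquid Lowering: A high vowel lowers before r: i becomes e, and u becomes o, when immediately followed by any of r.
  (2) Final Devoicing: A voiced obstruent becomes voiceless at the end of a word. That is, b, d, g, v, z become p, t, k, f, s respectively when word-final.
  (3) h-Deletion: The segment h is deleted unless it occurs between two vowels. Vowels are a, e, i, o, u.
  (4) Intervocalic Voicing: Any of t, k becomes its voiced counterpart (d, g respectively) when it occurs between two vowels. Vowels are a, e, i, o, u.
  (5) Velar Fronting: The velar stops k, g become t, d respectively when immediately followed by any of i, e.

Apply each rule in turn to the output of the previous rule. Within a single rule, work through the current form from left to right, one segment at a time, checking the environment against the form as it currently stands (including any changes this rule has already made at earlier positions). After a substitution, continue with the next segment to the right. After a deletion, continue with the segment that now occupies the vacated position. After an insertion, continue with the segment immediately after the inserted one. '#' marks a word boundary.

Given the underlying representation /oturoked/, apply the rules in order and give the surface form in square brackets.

[odorodet]

(1) Pre-Liquid Lowering: [oturoked] → [otoroked]
(2) Final Devoicing: [otoroked] → [otoroket]
(3) h-Deletion: no change — [otoroket]
(4) Intervocalic Voicing: [otoroket] → [odoroget]
(5) Velar Fronting: [odoroget] → [odorodet]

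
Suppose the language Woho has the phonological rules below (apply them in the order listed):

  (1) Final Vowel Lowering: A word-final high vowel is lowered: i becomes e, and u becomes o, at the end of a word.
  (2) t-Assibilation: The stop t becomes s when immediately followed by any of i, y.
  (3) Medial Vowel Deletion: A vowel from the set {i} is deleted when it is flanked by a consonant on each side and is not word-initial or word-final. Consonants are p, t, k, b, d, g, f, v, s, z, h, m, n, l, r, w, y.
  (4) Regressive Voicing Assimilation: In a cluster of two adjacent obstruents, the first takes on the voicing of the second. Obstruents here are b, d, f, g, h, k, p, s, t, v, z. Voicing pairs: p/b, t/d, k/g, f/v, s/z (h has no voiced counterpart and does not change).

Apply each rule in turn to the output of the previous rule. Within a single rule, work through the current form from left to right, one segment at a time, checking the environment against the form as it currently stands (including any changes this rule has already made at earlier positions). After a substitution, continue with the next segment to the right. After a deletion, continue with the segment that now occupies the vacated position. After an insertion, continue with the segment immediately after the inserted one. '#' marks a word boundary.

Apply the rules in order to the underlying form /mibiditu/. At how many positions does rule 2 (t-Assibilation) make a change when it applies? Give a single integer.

0

(1) Final Vowel Lowering: [mibiditu] → [mibidito]
(2) t-Assibilation: no change — [mibidito]
(3) Medial Vowel Deletion: [mibidito] → [mbdto]
(4) Regressive Voicing Assimilation: [mbdto] → [mbtto]
Rule 2 changed 0 position(s).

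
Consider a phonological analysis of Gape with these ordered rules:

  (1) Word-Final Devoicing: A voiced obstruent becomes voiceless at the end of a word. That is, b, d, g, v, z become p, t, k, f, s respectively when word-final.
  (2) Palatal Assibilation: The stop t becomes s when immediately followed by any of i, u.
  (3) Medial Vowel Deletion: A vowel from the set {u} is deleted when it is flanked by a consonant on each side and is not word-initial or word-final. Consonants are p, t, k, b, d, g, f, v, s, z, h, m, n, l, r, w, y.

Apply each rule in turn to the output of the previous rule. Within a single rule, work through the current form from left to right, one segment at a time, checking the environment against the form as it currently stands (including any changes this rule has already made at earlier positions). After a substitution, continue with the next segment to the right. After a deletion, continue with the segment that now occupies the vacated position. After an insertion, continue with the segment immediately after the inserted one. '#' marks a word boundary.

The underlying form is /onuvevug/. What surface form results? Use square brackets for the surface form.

(1) Word-Final Devoicing: [onuvevug] → [onuvevuk]
(2) Palatal Assibilation: no change — [onuvevuk]
(3) Medial Vowel Deletion: [onuvevuk] → [onvevk]

[onvevk]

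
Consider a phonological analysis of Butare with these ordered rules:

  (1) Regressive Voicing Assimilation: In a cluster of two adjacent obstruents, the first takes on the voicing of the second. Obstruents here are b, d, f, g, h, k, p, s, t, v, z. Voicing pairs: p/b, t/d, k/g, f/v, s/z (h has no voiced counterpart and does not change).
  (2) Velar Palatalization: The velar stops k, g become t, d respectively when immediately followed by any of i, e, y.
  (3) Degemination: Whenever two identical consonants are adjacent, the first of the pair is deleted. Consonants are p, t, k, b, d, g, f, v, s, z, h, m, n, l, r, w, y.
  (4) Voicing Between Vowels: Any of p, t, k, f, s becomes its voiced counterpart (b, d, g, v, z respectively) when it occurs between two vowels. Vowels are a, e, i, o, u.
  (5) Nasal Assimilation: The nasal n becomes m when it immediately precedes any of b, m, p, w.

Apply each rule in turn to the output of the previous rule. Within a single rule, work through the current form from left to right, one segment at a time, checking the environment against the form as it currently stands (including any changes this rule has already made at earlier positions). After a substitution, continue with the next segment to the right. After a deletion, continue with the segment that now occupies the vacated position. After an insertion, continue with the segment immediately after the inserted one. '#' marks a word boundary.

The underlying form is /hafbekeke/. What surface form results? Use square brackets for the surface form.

(1) Regressive Voicing Assimilation: [hafbekeke] → [havbekeke]
(2) Velar Palatalization: [havbekeke] → [havbetete]
(3) Degemination: no change — [havbetete]
(4) Voicing Between Vowels: [havbetete] → [havbedede]
(5) Nasal Assimilation: no change — [havbedede]

[havbedede]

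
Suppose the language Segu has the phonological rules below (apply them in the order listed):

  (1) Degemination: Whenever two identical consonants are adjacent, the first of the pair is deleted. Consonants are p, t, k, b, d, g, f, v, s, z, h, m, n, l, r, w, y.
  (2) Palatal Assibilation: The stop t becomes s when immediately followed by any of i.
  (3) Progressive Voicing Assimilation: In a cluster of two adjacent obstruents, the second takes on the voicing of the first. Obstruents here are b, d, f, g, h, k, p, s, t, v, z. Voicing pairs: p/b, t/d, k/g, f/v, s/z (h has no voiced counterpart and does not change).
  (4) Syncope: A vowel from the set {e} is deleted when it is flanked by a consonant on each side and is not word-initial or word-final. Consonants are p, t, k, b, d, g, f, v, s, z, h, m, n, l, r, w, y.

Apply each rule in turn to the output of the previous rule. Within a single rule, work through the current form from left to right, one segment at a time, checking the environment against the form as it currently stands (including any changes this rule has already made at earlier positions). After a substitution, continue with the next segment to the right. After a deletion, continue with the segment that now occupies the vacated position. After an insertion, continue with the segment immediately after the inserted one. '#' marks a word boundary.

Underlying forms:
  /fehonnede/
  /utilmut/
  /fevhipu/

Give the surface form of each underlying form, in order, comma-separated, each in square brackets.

/fehonnede/:
  (1) Degemination: [fehonnede] → [fehonede]
  (2) Palatal Assibilation: no change — [fehonede]
  (3) Progressive Voicing Assimilation: no change — [fehonede]
  (4) Syncope: [fehonede] → [fhonde]
/utilmut/:
  (1) Degemination: no change — [utilmut]
  (2) Palatal Assibilation: [utilmut] → [usilmut]
  (3) Progressive Voicing Assimilation: no change — [usilmut]
  (4) Syncope: no change — [usilmut]
/fevhipu/:
  (1) Degemination: no change — [fevhipu]
  (2) Palatal Assibilation: no change — [fevhipu]
  (3) Progressive Voicing Assimilation: no change — [fevhipu]
  (4) Syncope: [fevhipu] → [fvhipu]

[fhonde], [usilmut], [fvhipu]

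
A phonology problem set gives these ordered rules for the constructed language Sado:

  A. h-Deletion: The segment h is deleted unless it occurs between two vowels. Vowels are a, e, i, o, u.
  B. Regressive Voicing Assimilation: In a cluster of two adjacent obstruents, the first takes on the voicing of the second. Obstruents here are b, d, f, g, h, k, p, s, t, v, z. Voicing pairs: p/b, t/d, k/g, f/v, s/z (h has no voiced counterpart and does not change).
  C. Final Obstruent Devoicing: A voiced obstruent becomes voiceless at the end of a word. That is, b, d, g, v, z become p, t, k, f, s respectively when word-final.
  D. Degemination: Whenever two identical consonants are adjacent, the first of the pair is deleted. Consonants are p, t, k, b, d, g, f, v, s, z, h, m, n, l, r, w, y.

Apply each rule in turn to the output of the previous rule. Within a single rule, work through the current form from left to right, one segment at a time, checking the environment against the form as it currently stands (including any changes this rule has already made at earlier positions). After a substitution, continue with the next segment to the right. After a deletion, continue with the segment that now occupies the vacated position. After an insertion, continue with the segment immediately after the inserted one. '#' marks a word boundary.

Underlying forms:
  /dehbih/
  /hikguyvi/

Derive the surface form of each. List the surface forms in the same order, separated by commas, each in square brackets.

/dehbih/:
  A h-Deletion: [dehbih] → [debi]
  B Regressive Voicing Assimilation: no change — [debi]
  C Final Obstruent Devoicing: no change — [debi]
  D Degemination: no change — [debi]
/hikguyvi/:
  A h-Deletion: [hikguyvi] → [ikguyvi]
  B Regressive Voicing Assimilation: [ikguyvi] → [igguyvi]
  C Final Obstruent Devoicing: no change — [igguyvi]
  D Degemination: [igguyvi] → [iguyvi]

[debi], [iguyvi]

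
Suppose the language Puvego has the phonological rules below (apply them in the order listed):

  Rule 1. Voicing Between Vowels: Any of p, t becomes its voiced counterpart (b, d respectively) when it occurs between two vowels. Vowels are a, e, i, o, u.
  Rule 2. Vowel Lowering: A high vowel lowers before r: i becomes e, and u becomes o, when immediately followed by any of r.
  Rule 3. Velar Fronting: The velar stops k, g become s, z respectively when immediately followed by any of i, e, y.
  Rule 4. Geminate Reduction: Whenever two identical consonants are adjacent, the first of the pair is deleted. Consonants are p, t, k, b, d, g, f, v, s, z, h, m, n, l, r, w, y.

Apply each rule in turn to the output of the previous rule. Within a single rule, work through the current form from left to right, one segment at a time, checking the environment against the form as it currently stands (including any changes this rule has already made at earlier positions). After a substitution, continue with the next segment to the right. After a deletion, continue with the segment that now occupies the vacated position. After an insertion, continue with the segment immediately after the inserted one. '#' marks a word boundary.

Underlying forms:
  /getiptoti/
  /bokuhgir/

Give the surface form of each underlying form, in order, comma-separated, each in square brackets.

[zediptodi], [bokuhzer]

/getiptoti/:
  Rule 1 Voicing Between Vowels: [getiptoti] → [gediptodi]
  Rule 2 Vowel Lowering: no change — [gediptodi]
  Rule 3 Velar Fronting: [gediptodi] → [zediptodi]
  Rule 4 Geminate Reduction: no change — [zediptodi]
/bokuhgir/:
  Rule 1 Voicing Between Vowels: no change — [bokuhgir]
  Rule 2 Vowel Lowering: [bokuhgir] → [bokuhger]
  Rule 3 Velar Fronting: [bokuhger] → [bokuhzer]
  Rule 4 Geminate Reduction: no change — [bokuhzer]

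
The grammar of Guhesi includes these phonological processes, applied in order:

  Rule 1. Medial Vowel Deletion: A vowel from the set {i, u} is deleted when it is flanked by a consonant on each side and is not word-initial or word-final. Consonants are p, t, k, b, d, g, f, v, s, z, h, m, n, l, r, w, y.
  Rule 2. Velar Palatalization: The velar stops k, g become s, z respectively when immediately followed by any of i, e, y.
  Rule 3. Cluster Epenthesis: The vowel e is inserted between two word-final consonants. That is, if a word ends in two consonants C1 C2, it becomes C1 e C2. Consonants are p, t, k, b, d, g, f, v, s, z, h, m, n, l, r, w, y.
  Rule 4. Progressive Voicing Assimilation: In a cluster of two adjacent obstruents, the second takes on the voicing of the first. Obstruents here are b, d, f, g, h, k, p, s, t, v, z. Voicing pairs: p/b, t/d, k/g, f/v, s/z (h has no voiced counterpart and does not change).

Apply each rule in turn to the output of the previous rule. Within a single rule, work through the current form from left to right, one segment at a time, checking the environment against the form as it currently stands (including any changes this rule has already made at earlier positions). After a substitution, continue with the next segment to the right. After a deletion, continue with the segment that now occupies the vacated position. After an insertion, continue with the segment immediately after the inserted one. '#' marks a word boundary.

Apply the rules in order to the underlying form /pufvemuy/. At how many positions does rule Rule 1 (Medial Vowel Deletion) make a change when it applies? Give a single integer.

Rule 1 Medial Vowel Deletion: [pufvemuy] → [pfvemy]
Rule 2 Velar Palatalization: no change — [pfvemy]
Rule 3 Cluster Epenthesis: [pfvemy] → [pfvemey]
Rule 4 Progressive Voicing Assimilation: [pfvemey] → [pffemey]
Rule Rule 1 changed 2 position(s).

2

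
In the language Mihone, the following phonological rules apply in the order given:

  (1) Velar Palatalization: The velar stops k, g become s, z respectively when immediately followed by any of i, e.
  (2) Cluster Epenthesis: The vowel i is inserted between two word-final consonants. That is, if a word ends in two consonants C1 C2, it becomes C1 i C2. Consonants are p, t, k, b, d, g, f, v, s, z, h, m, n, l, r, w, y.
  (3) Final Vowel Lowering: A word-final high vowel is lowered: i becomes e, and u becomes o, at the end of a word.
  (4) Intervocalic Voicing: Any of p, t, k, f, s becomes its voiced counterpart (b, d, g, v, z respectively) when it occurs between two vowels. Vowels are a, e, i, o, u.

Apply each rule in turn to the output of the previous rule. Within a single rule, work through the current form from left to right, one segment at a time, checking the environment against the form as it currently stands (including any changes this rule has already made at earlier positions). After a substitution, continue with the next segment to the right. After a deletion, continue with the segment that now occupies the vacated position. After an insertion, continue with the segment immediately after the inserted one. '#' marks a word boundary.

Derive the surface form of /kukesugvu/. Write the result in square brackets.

(1) Velar Palatalization: [kukesugvu] → [kusesugvu]
(2) Cluster Epenthesis: no change — [kusesugvu]
(3) Final Vowel Lowering: [kusesugvu] → [kusesugvo]
(4) Intervocalic Voicing: [kusesugvo] → [kuzezugvo]

[kuzezugvo]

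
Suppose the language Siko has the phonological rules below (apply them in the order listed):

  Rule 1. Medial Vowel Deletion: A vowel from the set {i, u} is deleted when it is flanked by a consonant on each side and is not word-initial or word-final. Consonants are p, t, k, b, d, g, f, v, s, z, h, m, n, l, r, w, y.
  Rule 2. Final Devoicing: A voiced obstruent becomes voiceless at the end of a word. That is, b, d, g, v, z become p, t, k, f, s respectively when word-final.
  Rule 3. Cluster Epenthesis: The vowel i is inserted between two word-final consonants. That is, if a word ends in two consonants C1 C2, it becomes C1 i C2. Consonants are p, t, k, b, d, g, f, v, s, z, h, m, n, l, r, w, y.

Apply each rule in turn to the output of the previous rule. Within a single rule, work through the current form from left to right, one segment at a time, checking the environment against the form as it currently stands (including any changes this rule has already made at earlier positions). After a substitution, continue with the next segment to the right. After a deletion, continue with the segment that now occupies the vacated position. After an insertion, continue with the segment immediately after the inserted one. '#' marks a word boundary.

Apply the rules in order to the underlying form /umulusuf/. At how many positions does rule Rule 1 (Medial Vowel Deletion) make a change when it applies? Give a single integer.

Rule 1 Medial Vowel Deletion: [umulusuf] → [umlsf]
Rule 2 Final Devoicing: no change — [umlsf]
Rule 3 Cluster Epenthesis: [umlsf] → [umlsif]
Rule Rule 1 changed 3 position(s).

3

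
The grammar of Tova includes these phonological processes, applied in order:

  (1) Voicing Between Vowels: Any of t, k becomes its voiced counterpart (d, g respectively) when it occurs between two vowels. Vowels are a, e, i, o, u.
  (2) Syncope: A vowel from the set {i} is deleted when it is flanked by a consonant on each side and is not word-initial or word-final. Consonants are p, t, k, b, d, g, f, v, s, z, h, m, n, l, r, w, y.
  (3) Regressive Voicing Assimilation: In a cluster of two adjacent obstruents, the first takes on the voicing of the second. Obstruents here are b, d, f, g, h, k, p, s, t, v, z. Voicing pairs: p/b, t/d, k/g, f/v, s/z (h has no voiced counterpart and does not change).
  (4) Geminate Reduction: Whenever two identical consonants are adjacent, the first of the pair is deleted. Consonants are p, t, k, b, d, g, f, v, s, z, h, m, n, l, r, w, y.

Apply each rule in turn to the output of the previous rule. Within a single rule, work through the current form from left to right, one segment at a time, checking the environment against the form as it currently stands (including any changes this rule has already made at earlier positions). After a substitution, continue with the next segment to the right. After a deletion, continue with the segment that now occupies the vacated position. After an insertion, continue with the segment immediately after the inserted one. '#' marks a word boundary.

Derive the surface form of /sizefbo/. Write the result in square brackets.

[zevbo]

(1) Voicing Between Vowels: no change — [sizefbo]
(2) Syncope: [sizefbo] → [szefbo]
(3) Regressive Voicing Assimilation: [szefbo] → [zzevbo]
(4) Geminate Reduction: [zzevbo] → [zevbo]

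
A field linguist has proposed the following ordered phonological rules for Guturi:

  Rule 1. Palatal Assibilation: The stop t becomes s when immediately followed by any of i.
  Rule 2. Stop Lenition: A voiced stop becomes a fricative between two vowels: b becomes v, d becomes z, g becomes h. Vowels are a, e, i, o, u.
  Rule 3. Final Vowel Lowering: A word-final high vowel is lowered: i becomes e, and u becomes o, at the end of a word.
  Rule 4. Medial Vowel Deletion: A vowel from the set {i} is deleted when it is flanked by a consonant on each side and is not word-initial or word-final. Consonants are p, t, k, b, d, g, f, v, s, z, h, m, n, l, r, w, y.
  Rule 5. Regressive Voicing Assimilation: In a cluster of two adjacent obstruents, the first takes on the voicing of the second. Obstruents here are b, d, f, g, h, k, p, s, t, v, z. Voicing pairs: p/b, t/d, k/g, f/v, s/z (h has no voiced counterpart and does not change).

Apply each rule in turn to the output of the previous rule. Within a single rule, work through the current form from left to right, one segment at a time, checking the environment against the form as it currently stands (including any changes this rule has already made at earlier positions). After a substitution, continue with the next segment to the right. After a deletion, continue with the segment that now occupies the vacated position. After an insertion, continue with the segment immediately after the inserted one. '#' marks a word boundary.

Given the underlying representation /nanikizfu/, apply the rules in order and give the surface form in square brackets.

Rule 1 Palatal Assibilation: no change — [nanikizfu]
Rule 2 Stop Lenition: no change — [nanikizfu]
Rule 3 Final Vowel Lowering: [nanikizfu] → [nanikizfo]
Rule 4 Medial Vowel Deletion: [nanikizfo] → [nankzfo]
Rule 5 Regressive Voicing Assimilation: [nankzfo] → [nangsfo]

[nangsfo]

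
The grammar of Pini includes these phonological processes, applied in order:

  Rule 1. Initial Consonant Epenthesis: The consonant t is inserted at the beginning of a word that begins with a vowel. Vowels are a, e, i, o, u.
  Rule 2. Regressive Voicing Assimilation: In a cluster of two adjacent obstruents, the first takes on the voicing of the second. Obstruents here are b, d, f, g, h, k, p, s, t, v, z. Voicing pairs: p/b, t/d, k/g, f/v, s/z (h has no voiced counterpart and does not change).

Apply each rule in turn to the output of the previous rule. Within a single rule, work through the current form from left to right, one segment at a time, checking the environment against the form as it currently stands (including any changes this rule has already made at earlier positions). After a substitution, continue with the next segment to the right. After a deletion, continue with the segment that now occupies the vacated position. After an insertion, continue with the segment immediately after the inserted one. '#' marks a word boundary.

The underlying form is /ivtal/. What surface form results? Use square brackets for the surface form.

Rule 1 Initial Consonant Epenthesis: [ivtal] → [tivtal]
Rule 2 Regressive Voicing Assimilation: [tivtal] → [tiftal]

[tiftal]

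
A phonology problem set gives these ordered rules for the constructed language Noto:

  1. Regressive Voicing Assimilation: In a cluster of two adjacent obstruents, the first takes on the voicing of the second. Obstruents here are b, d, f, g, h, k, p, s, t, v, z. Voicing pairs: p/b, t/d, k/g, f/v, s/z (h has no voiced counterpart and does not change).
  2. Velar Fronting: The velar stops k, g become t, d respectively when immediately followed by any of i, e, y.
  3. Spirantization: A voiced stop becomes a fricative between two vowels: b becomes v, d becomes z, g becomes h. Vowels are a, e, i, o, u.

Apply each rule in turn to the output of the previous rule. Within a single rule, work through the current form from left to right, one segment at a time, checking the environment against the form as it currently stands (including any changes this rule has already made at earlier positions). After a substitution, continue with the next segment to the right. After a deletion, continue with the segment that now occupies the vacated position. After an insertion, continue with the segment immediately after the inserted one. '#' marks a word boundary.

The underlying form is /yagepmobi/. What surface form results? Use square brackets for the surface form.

[yazepmovi]

1 Regressive Voicing Assimilation: no change — [yagepmobi]
2 Velar Fronting: [yagepmobi] → [yadepmobi]
3 Spirantization: [yadepmobi] → [yazepmovi]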